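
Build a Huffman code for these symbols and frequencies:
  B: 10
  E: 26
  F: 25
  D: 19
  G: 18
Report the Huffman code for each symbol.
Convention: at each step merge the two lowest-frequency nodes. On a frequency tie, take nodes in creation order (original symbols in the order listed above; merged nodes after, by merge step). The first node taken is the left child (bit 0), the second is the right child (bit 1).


Huffman tree construction:
Step 1: Merge B(10) + G(18) = 28
Step 2: Merge D(19) + F(25) = 44
Step 3: Merge E(26) + (B+G)(28) = 54
Step 4: Merge (D+F)(44) + (E+(B+G))(54) = 98
Read each symbol's code off the tree from the root (left child = 0, right child = 1).

Codes:
  B: 110 (length 3)
  E: 10 (length 2)
  F: 01 (length 2)
  D: 00 (length 2)
  G: 111 (length 3)
Average code length: 224/98 = 2.2857 bits/symbol


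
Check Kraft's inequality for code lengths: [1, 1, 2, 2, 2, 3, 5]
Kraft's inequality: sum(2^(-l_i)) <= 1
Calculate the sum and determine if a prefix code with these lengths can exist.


Sum = 2^(-1) + 2^(-1) + 2^(-2) + 2^(-2) + 2^(-2) + 2^(-3) + 2^(-5)
    = 0.5 + 0.5 + 0.25 + 0.25 + 0.25 + 0.125 + 0.03125
    = 61/32 = 1.90625
Since 1.90625 > 1, Kraft's inequality is NOT satisfied.
A prefix code with these lengths CANNOT exist.

Kraft sum = 1.90625. Not satisfied.


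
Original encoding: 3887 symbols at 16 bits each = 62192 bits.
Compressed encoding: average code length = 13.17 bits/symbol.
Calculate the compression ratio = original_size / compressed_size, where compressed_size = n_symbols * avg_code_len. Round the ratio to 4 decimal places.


original_size = n_symbols * orig_bits = 3887 * 16 = 62192 bits
compressed_size = n_symbols * avg_code_len = 3887 * 13.17 = 51191.79 bits
ratio = original_size / compressed_size = 62192 / 51191.79 = 1.2149

Compression ratio = 1.2149


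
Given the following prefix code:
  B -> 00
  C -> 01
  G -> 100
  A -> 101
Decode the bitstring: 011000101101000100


Decoding step by step:
Bits 01 -> C
Bits 100 -> G
Bits 01 -> C
Bits 01 -> C
Bits 101 -> A
Bits 00 -> B
Bits 01 -> C
Bits 00 -> B


Decoded message: CGCCABCB


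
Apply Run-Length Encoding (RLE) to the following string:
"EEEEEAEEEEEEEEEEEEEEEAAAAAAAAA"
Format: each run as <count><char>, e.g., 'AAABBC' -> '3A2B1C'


Scanning runs left to right:
  i=0: run of 'E' x 5 -> '5E'
  i=5: run of 'A' x 1 -> '1A'
  i=6: run of 'E' x 15 -> '15E'
  i=21: run of 'A' x 9 -> '9A'

RLE = 5E1A15E9A


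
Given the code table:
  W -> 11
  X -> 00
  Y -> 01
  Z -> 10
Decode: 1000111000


Decoding:
10 -> Z
00 -> X
11 -> W
10 -> Z
00 -> X


Result: ZXWZX


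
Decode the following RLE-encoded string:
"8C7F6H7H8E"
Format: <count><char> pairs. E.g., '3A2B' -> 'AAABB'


Expanding each <count><char> pair:
  8C -> 'CCCCCCCC'
  7F -> 'FFFFFFF'
  6H -> 'HHHHHH'
  7H -> 'HHHHHHH'
  8E -> 'EEEEEEEE'

Decoded = CCCCCCCCFFFFFFFHHHHHHHHHHHHHEEEEEEEE


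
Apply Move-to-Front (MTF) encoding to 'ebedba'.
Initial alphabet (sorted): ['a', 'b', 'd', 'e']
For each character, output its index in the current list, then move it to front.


MTF encoding:
'e': index 3 in ['a', 'b', 'd', 'e'] -> ['e', 'a', 'b', 'd']
'b': index 2 in ['e', 'a', 'b', 'd'] -> ['b', 'e', 'a', 'd']
'e': index 1 in ['b', 'e', 'a', 'd'] -> ['e', 'b', 'a', 'd']
'd': index 3 in ['e', 'b', 'a', 'd'] -> ['d', 'e', 'b', 'a']
'b': index 2 in ['d', 'e', 'b', 'a'] -> ['b', 'd', 'e', 'a']
'a': index 3 in ['b', 'd', 'e', 'a'] -> ['a', 'b', 'd', 'e']


Output: [3, 2, 1, 3, 2, 3]


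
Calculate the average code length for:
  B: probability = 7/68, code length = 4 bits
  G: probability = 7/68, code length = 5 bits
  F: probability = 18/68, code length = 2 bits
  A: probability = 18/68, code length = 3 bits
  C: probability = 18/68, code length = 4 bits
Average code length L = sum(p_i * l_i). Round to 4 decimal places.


Weighted contributions p_i * l_i:
  B: (7/68) * 4 = 28/68
  G: (7/68) * 5 = 35/68
  F: (18/68) * 2 = 36/68
  A: (18/68) * 3 = 54/68
  C: (18/68) * 4 = 72/68
Sum = (28 + 35 + 36 + 54 + 72)/68 = 225/68

L = 225/68 = 3.3088 bits/symbol


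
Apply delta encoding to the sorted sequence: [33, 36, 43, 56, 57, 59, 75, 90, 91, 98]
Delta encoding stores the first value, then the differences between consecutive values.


First value: 33
Deltas:
  36 - 33 = 3
  43 - 36 = 7
  56 - 43 = 13
  57 - 56 = 1
  59 - 57 = 2
  75 - 59 = 16
  90 - 75 = 15
  91 - 90 = 1
  98 - 91 = 7


Delta encoded: [33, 3, 7, 13, 1, 2, 16, 15, 1, 7]


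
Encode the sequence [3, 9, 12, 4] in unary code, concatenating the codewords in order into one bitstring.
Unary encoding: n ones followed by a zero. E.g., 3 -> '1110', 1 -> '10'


Encode each number as n ones followed by a terminating 0:
  3 -> 1110 (4 bits)
  9 -> 1111111110 (10 bits)
  12 -> 1111111111110 (13 bits)
  4 -> 11110 (5 bits)
Total length = 4 + 10 + 13 + 5 = 32 bits.

Unary([3, 9, 12, 4]) = 11101111111110111111111111011110 (32 bits)


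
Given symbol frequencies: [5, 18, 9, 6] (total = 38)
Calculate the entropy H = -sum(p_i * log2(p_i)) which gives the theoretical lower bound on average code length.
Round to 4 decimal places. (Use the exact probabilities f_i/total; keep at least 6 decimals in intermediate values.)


Per-symbol terms -p_i * log2(p_i) with p_i = f_i/38:
  p = 5/38 = 0.131579: log2(p) = -2.925999, -p*log2(p) = 0.385000
  p = 18/38 = 0.473684: log2(p) = -1.078003, -p*log2(p) = 0.510633
  p = 9/38 = 0.236842: log2(p) = -2.078003, -p*log2(p) = 0.492158
  p = 6/38 = 0.157895: log2(p) = -2.662965, -p*log2(p) = 0.420468
H = 0.385000 + 0.510633 + 0.492158 + 0.420468 = 1.808259

H = 1.8083 bits/symbol


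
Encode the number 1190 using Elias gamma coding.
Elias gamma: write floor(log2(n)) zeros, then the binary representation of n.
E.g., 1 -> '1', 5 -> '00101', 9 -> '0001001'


num_bits = floor(log2(1190)) + 1 = 11
leading_zeros = num_bits - 1 = 10
binary(1190) = 10010100110

Elias gamma(1190) = '0000000000' + '10010100110' = 000000000010010100110 (21 bits)


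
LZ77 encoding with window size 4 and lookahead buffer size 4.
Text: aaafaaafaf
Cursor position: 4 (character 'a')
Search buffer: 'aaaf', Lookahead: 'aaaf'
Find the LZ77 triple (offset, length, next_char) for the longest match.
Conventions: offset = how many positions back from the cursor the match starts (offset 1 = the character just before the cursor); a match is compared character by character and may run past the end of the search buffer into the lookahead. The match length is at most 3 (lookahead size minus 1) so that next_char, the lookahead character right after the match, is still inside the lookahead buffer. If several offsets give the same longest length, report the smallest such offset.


Try each offset into the search buffer:
  offset=1 (pos 3, char 'f'): match length 0
  offset=2 (pos 2, char 'a'): match length 1
  offset=3 (pos 1, char 'a'): match length 2
  offset=4 (pos 0, char 'a'): match length 3
Longest match has length 3 at offset 4.
next_char = character at position 4 + 3 = 7 -> 'f'

Best match: offset=4, length=3 (matching 'aaa' starting at position 0)
LZ77 triple: (4, 3, 'f')


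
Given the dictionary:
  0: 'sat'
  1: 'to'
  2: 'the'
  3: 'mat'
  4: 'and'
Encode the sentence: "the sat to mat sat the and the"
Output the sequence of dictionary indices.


Look up each word in the dictionary:
  'the' -> 2
  'sat' -> 0
  'to' -> 1
  'mat' -> 3
  'sat' -> 0
  'the' -> 2
  'and' -> 4
  'the' -> 2

Encoded: [2, 0, 1, 3, 0, 2, 4, 2]


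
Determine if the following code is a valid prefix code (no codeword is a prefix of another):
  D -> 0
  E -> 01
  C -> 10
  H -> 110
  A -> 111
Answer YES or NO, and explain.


Checking each pair (does one codeword prefix another?):
  D='0' vs E='01': prefix -- VIOLATION

NO -- this is NOT a valid prefix code. D (0) is a prefix of E (01).


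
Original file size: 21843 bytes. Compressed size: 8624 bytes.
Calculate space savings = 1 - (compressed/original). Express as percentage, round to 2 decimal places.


ratio = compressed/original = 8624/21843 = 0.394818
savings = 1 - ratio = 1 - 0.394818 = 0.605182
as a percentage: 0.605182 * 100 = 60.52%

Space savings = 1 - 8624/21843 = 60.52%


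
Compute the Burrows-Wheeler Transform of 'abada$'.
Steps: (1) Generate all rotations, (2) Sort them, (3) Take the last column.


Rotations (sorted):
  0: $abada -> last char: a
  1: a$abad -> last char: d
  2: abada$ -> last char: $
  3: ada$ab -> last char: b
  4: bada$a -> last char: a
  5: da$aba -> last char: a


BWT = ad$baa


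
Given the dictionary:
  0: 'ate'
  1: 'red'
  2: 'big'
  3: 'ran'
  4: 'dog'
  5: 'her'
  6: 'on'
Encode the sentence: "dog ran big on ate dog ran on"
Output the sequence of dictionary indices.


Look up each word in the dictionary:
  'dog' -> 4
  'ran' -> 3
  'big' -> 2
  'on' -> 6
  'ate' -> 0
  'dog' -> 4
  'ran' -> 3
  'on' -> 6

Encoded: [4, 3, 2, 6, 0, 4, 3, 6]


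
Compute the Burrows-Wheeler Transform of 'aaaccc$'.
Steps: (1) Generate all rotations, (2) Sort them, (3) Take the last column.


Rotations (sorted):
  0: $aaaccc -> last char: c
  1: aaaccc$ -> last char: $
  2: aaccc$a -> last char: a
  3: accc$aa -> last char: a
  4: c$aaacc -> last char: c
  5: cc$aaac -> last char: c
  6: ccc$aaa -> last char: a


BWT = c$aacca


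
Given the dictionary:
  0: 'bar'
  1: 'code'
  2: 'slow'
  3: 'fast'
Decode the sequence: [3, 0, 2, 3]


Look up each index in the dictionary:
  3 -> 'fast'
  0 -> 'bar'
  2 -> 'slow'
  3 -> 'fast'

Decoded: "fast bar slow fast"


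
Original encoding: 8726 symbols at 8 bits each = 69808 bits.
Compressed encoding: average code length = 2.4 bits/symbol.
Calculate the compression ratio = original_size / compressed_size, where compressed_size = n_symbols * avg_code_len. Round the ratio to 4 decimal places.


original_size = n_symbols * orig_bits = 8726 * 8 = 69808 bits
compressed_size = n_symbols * avg_code_len = 8726 * 2.4 = 20942.4 bits
ratio = original_size / compressed_size = 69808 / 20942.4 = 3.3333

Compression ratio = 3.3333


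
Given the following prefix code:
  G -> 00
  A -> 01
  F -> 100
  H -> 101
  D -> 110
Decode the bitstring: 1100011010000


Decoding step by step:
Bits 110 -> D
Bits 00 -> G
Bits 110 -> D
Bits 100 -> F
Bits 00 -> G


Decoded message: DGDFG


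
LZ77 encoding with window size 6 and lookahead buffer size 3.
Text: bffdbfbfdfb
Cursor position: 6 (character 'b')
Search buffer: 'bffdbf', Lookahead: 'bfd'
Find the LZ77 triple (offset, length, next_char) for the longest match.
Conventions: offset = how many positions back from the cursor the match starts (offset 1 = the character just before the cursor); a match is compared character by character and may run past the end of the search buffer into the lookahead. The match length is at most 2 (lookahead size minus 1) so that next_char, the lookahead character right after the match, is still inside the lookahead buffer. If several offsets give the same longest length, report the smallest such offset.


Try each offset into the search buffer:
  offset=1 (pos 5, char 'f'): match length 0
  offset=2 (pos 4, char 'b'): match length 2
  offset=3 (pos 3, char 'd'): match length 0
  offset=4 (pos 2, char 'f'): match length 0
  offset=5 (pos 1, char 'f'): match length 0
  offset=6 (pos 0, char 'b'): match length 2
Longest match has length 2, found at offsets 2, 6; take the smallest, offset 2.
next_char = character at position 6 + 2 = 8 -> 'd'

Best match: offset=2, length=2 (matching 'bf' starting at position 4)
LZ77 triple: (2, 2, 'd')


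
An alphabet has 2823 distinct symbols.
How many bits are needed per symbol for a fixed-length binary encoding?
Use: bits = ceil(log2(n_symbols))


log2(2823) = 11.463
Bracket: 2^11 = 2048 < 2823 <= 2^12 = 4096
So ceil(log2(2823)) = 12

bits = ceil(log2(2823)) = ceil(11.463) = 12 bits


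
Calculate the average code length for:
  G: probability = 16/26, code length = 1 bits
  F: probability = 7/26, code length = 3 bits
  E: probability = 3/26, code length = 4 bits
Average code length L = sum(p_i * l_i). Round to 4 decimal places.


Weighted contributions p_i * l_i:
  G: (16/26) * 1 = 16/26
  F: (7/26) * 3 = 21/26
  E: (3/26) * 4 = 12/26
Sum = (16 + 21 + 12)/26 = 49/26

L = 49/26 = 1.8846 bits/symbol


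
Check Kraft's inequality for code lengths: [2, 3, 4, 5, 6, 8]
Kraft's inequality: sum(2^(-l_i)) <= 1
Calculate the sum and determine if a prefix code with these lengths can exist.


Sum = 2^(-2) + 2^(-3) + 2^(-4) + 2^(-5) + 2^(-6) + 2^(-8)
    = 0.25 + 0.125 + 0.0625 + 0.03125 + 0.015625 + 0.00390625
    = 125/256 = 0.48828125
Since 0.48828125 <= 1, Kraft's inequality IS satisfied.
A prefix code with these lengths CAN exist.

Kraft sum = 0.48828125. Satisfied.


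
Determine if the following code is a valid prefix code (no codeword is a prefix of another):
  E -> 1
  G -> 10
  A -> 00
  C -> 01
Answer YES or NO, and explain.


Checking each pair (does one codeword prefix another?):
  E='1' vs G='10': prefix -- VIOLATION

NO -- this is NOT a valid prefix code. E (1) is a prefix of G (10).


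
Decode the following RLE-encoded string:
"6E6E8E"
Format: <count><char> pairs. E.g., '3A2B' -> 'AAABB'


Expanding each <count><char> pair:
  6E -> 'EEEEEE'
  6E -> 'EEEEEE'
  8E -> 'EEEEEEEE'

Decoded = EEEEEEEEEEEEEEEEEEEE


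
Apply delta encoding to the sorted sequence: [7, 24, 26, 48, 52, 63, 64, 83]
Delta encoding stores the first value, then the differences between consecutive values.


First value: 7
Deltas:
  24 - 7 = 17
  26 - 24 = 2
  48 - 26 = 22
  52 - 48 = 4
  63 - 52 = 11
  64 - 63 = 1
  83 - 64 = 19


Delta encoded: [7, 17, 2, 22, 4, 11, 1, 19]


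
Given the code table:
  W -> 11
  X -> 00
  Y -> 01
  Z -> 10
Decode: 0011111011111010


Decoding:
00 -> X
11 -> W
11 -> W
10 -> Z
11 -> W
11 -> W
10 -> Z
10 -> Z


Result: XWWZWWZZ


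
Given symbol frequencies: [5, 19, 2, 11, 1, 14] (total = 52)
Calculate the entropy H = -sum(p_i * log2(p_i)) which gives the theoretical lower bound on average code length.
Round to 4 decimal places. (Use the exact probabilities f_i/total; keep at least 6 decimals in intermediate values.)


Per-symbol terms -p_i * log2(p_i) with p_i = f_i/52:
  p = 5/52 = 0.096154: log2(p) = -3.378512, -p*log2(p) = 0.324857
  p = 19/52 = 0.365385: log2(p) = -1.452512, -p*log2(p) = 0.530726
  p = 2/52 = 0.038462: log2(p) = -4.700440, -p*log2(p) = 0.180786
  p = 11/52 = 0.211538: log2(p) = -2.241008, -p*log2(p) = 0.474059
  p = 1/52 = 0.019231: log2(p) = -5.700440, -p*log2(p) = 0.109624
  p = 14/52 = 0.269231: log2(p) = -1.893085, -p*log2(p) = 0.509677
H = 0.324857 + 0.530726 + 0.180786 + 0.474059 + 0.109624 + 0.509677 = 2.129729

H = 2.1297 bits/symbol


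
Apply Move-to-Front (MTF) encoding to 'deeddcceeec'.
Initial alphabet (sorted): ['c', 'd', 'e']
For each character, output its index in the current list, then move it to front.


MTF encoding:
'd': index 1 in ['c', 'd', 'e'] -> ['d', 'c', 'e']
'e': index 2 in ['d', 'c', 'e'] -> ['e', 'd', 'c']
'e': index 0 in ['e', 'd', 'c'] -> ['e', 'd', 'c']
'd': index 1 in ['e', 'd', 'c'] -> ['d', 'e', 'c']
'd': index 0 in ['d', 'e', 'c'] -> ['d', 'e', 'c']
'c': index 2 in ['d', 'e', 'c'] -> ['c', 'd', 'e']
'c': index 0 in ['c', 'd', 'e'] -> ['c', 'd', 'e']
'e': index 2 in ['c', 'd', 'e'] -> ['e', 'c', 'd']
'e': index 0 in ['e', 'c', 'd'] -> ['e', 'c', 'd']
'e': index 0 in ['e', 'c', 'd'] -> ['e', 'c', 'd']
'c': index 1 in ['e', 'c', 'd'] -> ['c', 'e', 'd']


Output: [1, 2, 0, 1, 0, 2, 0, 2, 0, 0, 1]


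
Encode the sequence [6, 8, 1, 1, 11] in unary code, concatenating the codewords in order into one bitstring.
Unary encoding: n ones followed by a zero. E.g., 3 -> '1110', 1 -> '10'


Encode each number as n ones followed by a terminating 0:
  6 -> 1111110 (7 bits)
  8 -> 111111110 (9 bits)
  1 -> 10 (2 bits)
  1 -> 10 (2 bits)
  11 -> 111111111110 (12 bits)
Total length = 7 + 9 + 2 + 2 + 12 = 32 bits.

Unary([6, 8, 1, 1, 11]) = 11111101111111101010111111111110 (32 bits)


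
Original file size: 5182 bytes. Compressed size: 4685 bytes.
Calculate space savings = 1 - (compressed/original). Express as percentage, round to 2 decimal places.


ratio = compressed/original = 4685/5182 = 0.904091
savings = 1 - ratio = 1 - 0.904091 = 0.095909
as a percentage: 0.095909 * 100 = 9.59%

Space savings = 1 - 4685/5182 = 9.59%


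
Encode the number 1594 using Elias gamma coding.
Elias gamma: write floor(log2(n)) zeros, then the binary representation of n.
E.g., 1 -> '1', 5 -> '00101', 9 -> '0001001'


num_bits = floor(log2(1594)) + 1 = 11
leading_zeros = num_bits - 1 = 10
binary(1594) = 11000111010

Elias gamma(1594) = '0000000000' + '11000111010' = 000000000011000111010 (21 bits)


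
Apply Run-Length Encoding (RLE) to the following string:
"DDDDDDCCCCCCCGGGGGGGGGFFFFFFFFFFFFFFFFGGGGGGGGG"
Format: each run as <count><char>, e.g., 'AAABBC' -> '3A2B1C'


Scanning runs left to right:
  i=0: run of 'D' x 6 -> '6D'
  i=6: run of 'C' x 7 -> '7C'
  i=13: run of 'G' x 9 -> '9G'
  i=22: run of 'F' x 16 -> '16F'
  i=38: run of 'G' x 9 -> '9G'

RLE = 6D7C9G16F9G


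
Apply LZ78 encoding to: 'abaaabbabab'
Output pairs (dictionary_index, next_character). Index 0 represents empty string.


LZ78 encoding steps:
Dictionary: {0: ''}
Step 1: w='' (idx 0), next='a' -> output (0, 'a'), add 'a' as idx 1
Step 2: w='' (idx 0), next='b' -> output (0, 'b'), add 'b' as idx 2
Step 3: w='a' (idx 1), next='a' -> output (1, 'a'), add 'aa' as idx 3
Step 4: w='a' (idx 1), next='b' -> output (1, 'b'), add 'ab' as idx 4
Step 5: w='b' (idx 2), next='a' -> output (2, 'a'), add 'ba' as idx 5
Step 6: w='ba' (idx 5), next='b' -> output (5, 'b'), add 'bab' as idx 6


Encoded: [(0, 'a'), (0, 'b'), (1, 'a'), (1, 'b'), (2, 'a'), (5, 'b')]


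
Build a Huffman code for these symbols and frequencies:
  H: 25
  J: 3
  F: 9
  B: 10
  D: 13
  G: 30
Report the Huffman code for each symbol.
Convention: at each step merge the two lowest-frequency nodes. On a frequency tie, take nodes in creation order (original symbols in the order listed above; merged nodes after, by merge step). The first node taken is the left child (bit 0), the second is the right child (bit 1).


Huffman tree construction:
Step 1: Merge J(3) + F(9) = 12
Step 2: Merge B(10) + (J+F)(12) = 22
Step 3: Merge D(13) + (B+(J+F))(22) = 35
Step 4: Merge H(25) + G(30) = 55
Step 5: Merge (D+(B+(J+F)))(35) + (H+G)(55) = 90
Read each symbol's code off the tree from the root (left child = 0, right child = 1).

Codes:
  H: 10 (length 2)
  J: 0110 (length 4)
  F: 0111 (length 4)
  B: 010 (length 3)
  D: 00 (length 2)
  G: 11 (length 2)
Average code length: 214/90 = 2.3778 bits/symbol


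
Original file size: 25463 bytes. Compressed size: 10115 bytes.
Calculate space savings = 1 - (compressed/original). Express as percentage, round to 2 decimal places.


ratio = compressed/original = 10115/25463 = 0.397243
savings = 1 - ratio = 1 - 0.397243 = 0.602757
as a percentage: 0.602757 * 100 = 60.28%

Space savings = 1 - 10115/25463 = 60.28%


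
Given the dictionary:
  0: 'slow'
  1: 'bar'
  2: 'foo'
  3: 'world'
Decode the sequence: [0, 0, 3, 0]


Look up each index in the dictionary:
  0 -> 'slow'
  0 -> 'slow'
  3 -> 'world'
  0 -> 'slow'

Decoded: "slow slow world slow"


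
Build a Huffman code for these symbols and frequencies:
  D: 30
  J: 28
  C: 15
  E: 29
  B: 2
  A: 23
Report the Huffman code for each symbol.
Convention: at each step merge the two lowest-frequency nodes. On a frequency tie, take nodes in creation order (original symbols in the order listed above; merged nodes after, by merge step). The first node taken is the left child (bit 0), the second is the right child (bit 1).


Huffman tree construction:
Step 1: Merge B(2) + C(15) = 17
Step 2: Merge (B+C)(17) + A(23) = 40
Step 3: Merge J(28) + E(29) = 57
Step 4: Merge D(30) + ((B+C)+A)(40) = 70
Step 5: Merge (J+E)(57) + (D+((B+C)+A))(70) = 127
Read each symbol's code off the tree from the root (left child = 0, right child = 1).

Codes:
  D: 10 (length 2)
  J: 00 (length 2)
  C: 1101 (length 4)
  E: 01 (length 2)
  B: 1100 (length 4)
  A: 111 (length 3)
Average code length: 311/127 = 2.4488 bits/symbol


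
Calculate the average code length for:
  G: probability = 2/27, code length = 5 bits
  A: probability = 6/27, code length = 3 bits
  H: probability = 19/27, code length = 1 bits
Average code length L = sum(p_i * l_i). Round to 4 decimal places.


Weighted contributions p_i * l_i:
  G: (2/27) * 5 = 10/27
  A: (6/27) * 3 = 18/27
  H: (19/27) * 1 = 19/27
Sum = (10 + 18 + 19)/27 = 47/27

L = 47/27 = 1.7407 bits/symbol


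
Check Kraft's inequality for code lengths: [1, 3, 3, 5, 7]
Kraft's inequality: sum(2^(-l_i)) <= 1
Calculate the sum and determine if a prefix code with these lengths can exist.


Sum = 2^(-1) + 2^(-3) + 2^(-3) + 2^(-5) + 2^(-7)
    = 0.5 + 0.125 + 0.125 + 0.03125 + 0.0078125
    = 101/128 = 0.7890625
Since 0.7890625 <= 1, Kraft's inequality IS satisfied.
A prefix code with these lengths CAN exist.

Kraft sum = 0.7890625. Satisfied.


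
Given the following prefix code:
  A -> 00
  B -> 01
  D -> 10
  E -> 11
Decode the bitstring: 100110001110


Decoding step by step:
Bits 10 -> D
Bits 01 -> B
Bits 10 -> D
Bits 00 -> A
Bits 11 -> E
Bits 10 -> D


Decoded message: DBDAED


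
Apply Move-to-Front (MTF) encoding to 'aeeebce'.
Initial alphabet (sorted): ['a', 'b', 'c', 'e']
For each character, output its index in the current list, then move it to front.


MTF encoding:
'a': index 0 in ['a', 'b', 'c', 'e'] -> ['a', 'b', 'c', 'e']
'e': index 3 in ['a', 'b', 'c', 'e'] -> ['e', 'a', 'b', 'c']
'e': index 0 in ['e', 'a', 'b', 'c'] -> ['e', 'a', 'b', 'c']
'e': index 0 in ['e', 'a', 'b', 'c'] -> ['e', 'a', 'b', 'c']
'b': index 2 in ['e', 'a', 'b', 'c'] -> ['b', 'e', 'a', 'c']
'c': index 3 in ['b', 'e', 'a', 'c'] -> ['c', 'b', 'e', 'a']
'e': index 2 in ['c', 'b', 'e', 'a'] -> ['e', 'c', 'b', 'a']


Output: [0, 3, 0, 0, 2, 3, 2]


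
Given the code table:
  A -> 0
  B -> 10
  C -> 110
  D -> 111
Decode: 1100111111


Decoding:
110 -> C
0 -> A
111 -> D
111 -> D


Result: CADD


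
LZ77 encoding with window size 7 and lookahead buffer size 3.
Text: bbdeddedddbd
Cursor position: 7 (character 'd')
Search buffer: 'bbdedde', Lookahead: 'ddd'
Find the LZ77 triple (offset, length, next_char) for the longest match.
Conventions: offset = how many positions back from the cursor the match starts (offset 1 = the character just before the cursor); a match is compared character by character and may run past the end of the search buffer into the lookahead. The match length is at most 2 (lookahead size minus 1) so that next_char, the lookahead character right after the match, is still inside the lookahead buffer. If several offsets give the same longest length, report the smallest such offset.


Try each offset into the search buffer:
  offset=1 (pos 6, char 'e'): match length 0
  offset=2 (pos 5, char 'd'): match length 1
  offset=3 (pos 4, char 'd'): match length 2
  offset=4 (pos 3, char 'e'): match length 0
  offset=5 (pos 2, char 'd'): match length 1
  offset=6 (pos 1, char 'b'): match length 0
  offset=7 (pos 0, char 'b'): match length 0
Longest match has length 2 at offset 3.
next_char = character at position 7 + 2 = 9 -> 'd'

Best match: offset=3, length=2 (matching 'dd' starting at position 4)
LZ77 triple: (3, 2, 'd')


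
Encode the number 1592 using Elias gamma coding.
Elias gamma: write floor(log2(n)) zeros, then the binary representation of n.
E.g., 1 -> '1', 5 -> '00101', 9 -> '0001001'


num_bits = floor(log2(1592)) + 1 = 11
leading_zeros = num_bits - 1 = 10
binary(1592) = 11000111000

Elias gamma(1592) = '0000000000' + '11000111000' = 000000000011000111000 (21 bits)


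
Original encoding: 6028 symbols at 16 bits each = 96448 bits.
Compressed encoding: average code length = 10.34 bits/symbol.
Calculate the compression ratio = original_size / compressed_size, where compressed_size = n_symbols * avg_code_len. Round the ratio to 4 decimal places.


original_size = n_symbols * orig_bits = 6028 * 16 = 96448 bits
compressed_size = n_symbols * avg_code_len = 6028 * 10.34 = 62329.52 bits
ratio = original_size / compressed_size = 96448 / 62329.52 = 1.5474

Compression ratio = 1.5474


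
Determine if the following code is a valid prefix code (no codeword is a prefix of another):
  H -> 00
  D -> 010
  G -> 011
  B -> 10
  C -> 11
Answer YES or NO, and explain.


Checking each pair (does one codeword prefix another?):
  H='00' vs D='010': no prefix
  H='00' vs G='011': no prefix
  H='00' vs B='10': no prefix
  H='00' vs C='11': no prefix
  D='010' vs H='00': no prefix
  D='010' vs G='011': no prefix
  D='010' vs B='10': no prefix
  D='010' vs C='11': no prefix
  G='011' vs H='00': no prefix
  G='011' vs D='010': no prefix
  G='011' vs B='10': no prefix
  G='011' vs C='11': no prefix
  B='10' vs H='00': no prefix
  B='10' vs D='010': no prefix
  B='10' vs G='011': no prefix
  B='10' vs C='11': no prefix
  C='11' vs H='00': no prefix
  C='11' vs D='010': no prefix
  C='11' vs G='011': no prefix
  C='11' vs B='10': no prefix
No violation found over all pairs.

YES -- this is a valid prefix code. No codeword is a prefix of any other codeword.


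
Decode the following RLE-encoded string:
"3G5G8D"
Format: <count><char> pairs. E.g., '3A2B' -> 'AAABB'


Expanding each <count><char> pair:
  3G -> 'GGG'
  5G -> 'GGGGG'
  8D -> 'DDDDDDDD'

Decoded = GGGGGGGGDDDDDDDD


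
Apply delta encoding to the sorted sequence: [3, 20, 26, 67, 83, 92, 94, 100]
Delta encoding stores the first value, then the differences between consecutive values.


First value: 3
Deltas:
  20 - 3 = 17
  26 - 20 = 6
  67 - 26 = 41
  83 - 67 = 16
  92 - 83 = 9
  94 - 92 = 2
  100 - 94 = 6


Delta encoded: [3, 17, 6, 41, 16, 9, 2, 6]


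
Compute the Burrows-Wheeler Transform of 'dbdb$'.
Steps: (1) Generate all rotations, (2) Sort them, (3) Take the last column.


Rotations (sorted):
  0: $dbdb -> last char: b
  1: b$dbd -> last char: d
  2: bdb$d -> last char: d
  3: db$db -> last char: b
  4: dbdb$ -> last char: $


BWT = bddb$


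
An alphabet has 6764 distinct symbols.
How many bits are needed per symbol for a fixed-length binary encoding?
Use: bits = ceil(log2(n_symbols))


log2(6764) = 12.7237
Bracket: 2^12 = 4096 < 6764 <= 2^13 = 8192
So ceil(log2(6764)) = 13

bits = ceil(log2(6764)) = ceil(12.7237) = 13 bits


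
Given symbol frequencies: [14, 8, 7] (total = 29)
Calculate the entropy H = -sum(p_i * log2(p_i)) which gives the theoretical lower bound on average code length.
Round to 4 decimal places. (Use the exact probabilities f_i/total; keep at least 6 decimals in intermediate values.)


Per-symbol terms -p_i * log2(p_i) with p_i = f_i/29:
  p = 14/29 = 0.482759: log2(p) = -1.050626, -p*log2(p) = 0.507199
  p = 8/29 = 0.275862: log2(p) = -1.857981, -p*log2(p) = 0.512546
  p = 7/29 = 0.241379: log2(p) = -2.050626, -p*log2(p) = 0.494979
H = 0.507199 + 0.512546 + 0.494979 = 1.514724

H = 1.5147 bits/symbol


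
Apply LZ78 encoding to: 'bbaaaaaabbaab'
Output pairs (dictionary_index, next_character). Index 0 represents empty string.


LZ78 encoding steps:
Dictionary: {0: ''}
Step 1: w='' (idx 0), next='b' -> output (0, 'b'), add 'b' as idx 1
Step 2: w='b' (idx 1), next='a' -> output (1, 'a'), add 'ba' as idx 2
Step 3: w='' (idx 0), next='a' -> output (0, 'a'), add 'a' as idx 3
Step 4: w='a' (idx 3), next='a' -> output (3, 'a'), add 'aa' as idx 4
Step 5: w='aa' (idx 4), next='b' -> output (4, 'b'), add 'aab' as idx 5
Step 6: w='ba' (idx 2), next='a' -> output (2, 'a'), add 'baa' as idx 6
Step 7: w='b' (idx 1), end of input -> output (1, '')


Encoded: [(0, 'b'), (1, 'a'), (0, 'a'), (3, 'a'), (4, 'b'), (2, 'a'), (1, '')]


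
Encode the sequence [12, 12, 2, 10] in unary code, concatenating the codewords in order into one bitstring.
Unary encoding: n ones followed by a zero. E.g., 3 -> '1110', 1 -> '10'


Encode each number as n ones followed by a terminating 0:
  12 -> 1111111111110 (13 bits)
  12 -> 1111111111110 (13 bits)
  2 -> 110 (3 bits)
  10 -> 11111111110 (11 bits)
Total length = 13 + 13 + 3 + 11 = 40 bits.

Unary([12, 12, 2, 10]) = 1111111111110111111111111011011111111110 (40 bits)


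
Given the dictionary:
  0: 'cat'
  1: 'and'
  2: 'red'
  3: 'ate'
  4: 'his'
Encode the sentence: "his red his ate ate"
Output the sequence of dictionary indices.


Look up each word in the dictionary:
  'his' -> 4
  'red' -> 2
  'his' -> 4
  'ate' -> 3
  'ate' -> 3

Encoded: [4, 2, 4, 3, 3]


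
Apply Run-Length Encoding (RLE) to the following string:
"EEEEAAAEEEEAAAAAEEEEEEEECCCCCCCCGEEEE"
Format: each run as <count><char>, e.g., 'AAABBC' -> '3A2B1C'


Scanning runs left to right:
  i=0: run of 'E' x 4 -> '4E'
  i=4: run of 'A' x 3 -> '3A'
  i=7: run of 'E' x 4 -> '4E'
  i=11: run of 'A' x 5 -> '5A'
  i=16: run of 'E' x 8 -> '8E'
  i=24: run of 'C' x 8 -> '8C'
  i=32: run of 'G' x 1 -> '1G'
  i=33: run of 'E' x 4 -> '4E'

RLE = 4E3A4E5A8E8C1G4E


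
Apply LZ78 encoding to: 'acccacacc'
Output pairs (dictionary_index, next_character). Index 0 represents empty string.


LZ78 encoding steps:
Dictionary: {0: ''}
Step 1: w='' (idx 0), next='a' -> output (0, 'a'), add 'a' as idx 1
Step 2: w='' (idx 0), next='c' -> output (0, 'c'), add 'c' as idx 2
Step 3: w='c' (idx 2), next='c' -> output (2, 'c'), add 'cc' as idx 3
Step 4: w='a' (idx 1), next='c' -> output (1, 'c'), add 'ac' as idx 4
Step 5: w='ac' (idx 4), next='c' -> output (4, 'c'), add 'acc' as idx 5


Encoded: [(0, 'a'), (0, 'c'), (2, 'c'), (1, 'c'), (4, 'c')]


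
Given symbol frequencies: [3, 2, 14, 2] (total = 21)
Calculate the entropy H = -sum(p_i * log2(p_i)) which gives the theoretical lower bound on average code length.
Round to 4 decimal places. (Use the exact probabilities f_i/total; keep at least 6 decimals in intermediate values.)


Per-symbol terms -p_i * log2(p_i) with p_i = f_i/21:
  p = 3/21 = 0.142857: log2(p) = -2.807355, -p*log2(p) = 0.401051
  p = 2/21 = 0.095238: log2(p) = -3.392317, -p*log2(p) = 0.323078
  p = 14/21 = 0.666667: log2(p) = -0.584963, -p*log2(p) = 0.389975
  p = 2/21 = 0.095238: log2(p) = -3.392317, -p*log2(p) = 0.323078
H = 0.401051 + 0.323078 + 0.389975 + 0.323078 = 1.437182

H = 1.4372 bits/symbol


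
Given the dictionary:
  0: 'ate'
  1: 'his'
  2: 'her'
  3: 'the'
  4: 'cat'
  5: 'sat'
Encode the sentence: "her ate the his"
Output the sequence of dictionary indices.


Look up each word in the dictionary:
  'her' -> 2
  'ate' -> 0
  'the' -> 3
  'his' -> 1

Encoded: [2, 0, 3, 1]


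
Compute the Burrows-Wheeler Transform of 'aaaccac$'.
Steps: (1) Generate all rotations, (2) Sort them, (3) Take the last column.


Rotations (sorted):
  0: $aaaccac -> last char: c
  1: aaaccac$ -> last char: $
  2: aaccac$a -> last char: a
  3: ac$aaacc -> last char: c
  4: accac$aa -> last char: a
  5: c$aaacca -> last char: a
  6: cac$aaac -> last char: c
  7: ccac$aaa -> last char: a


BWT = c$acaaca


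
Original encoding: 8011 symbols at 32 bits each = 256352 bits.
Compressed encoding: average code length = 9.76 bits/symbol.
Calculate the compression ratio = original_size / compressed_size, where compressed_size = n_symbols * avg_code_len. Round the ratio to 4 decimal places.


original_size = n_symbols * orig_bits = 8011 * 32 = 256352 bits
compressed_size = n_symbols * avg_code_len = 8011 * 9.76 = 78187.36 bits
ratio = original_size / compressed_size = 256352 / 78187.36 = 3.2787

Compression ratio = 3.2787


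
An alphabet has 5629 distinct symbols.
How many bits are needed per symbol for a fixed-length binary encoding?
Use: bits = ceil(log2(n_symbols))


log2(5629) = 12.4587
Bracket: 2^12 = 4096 < 5629 <= 2^13 = 8192
So ceil(log2(5629)) = 13

bits = ceil(log2(5629)) = ceil(12.4587) = 13 bits


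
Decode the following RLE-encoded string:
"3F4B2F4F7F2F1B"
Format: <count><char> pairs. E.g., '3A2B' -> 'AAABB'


Expanding each <count><char> pair:
  3F -> 'FFF'
  4B -> 'BBBB'
  2F -> 'FF'
  4F -> 'FFFF'
  7F -> 'FFFFFFF'
  2F -> 'FF'
  1B -> 'B'

Decoded = FFFBBBBFFFFFFFFFFFFFFFB


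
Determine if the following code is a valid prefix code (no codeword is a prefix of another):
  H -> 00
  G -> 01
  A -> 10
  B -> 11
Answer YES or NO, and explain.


Checking each pair (does one codeword prefix another?):
  H='00' vs G='01': no prefix
  H='00' vs A='10': no prefix
  H='00' vs B='11': no prefix
  G='01' vs H='00': no prefix
  G='01' vs A='10': no prefix
  G='01' vs B='11': no prefix
  A='10' vs H='00': no prefix
  A='10' vs G='01': no prefix
  A='10' vs B='11': no prefix
  B='11' vs H='00': no prefix
  B='11' vs G='01': no prefix
  B='11' vs A='10': no prefix
No violation found over all pairs.

YES -- this is a valid prefix code. No codeword is a prefix of any other codeword.


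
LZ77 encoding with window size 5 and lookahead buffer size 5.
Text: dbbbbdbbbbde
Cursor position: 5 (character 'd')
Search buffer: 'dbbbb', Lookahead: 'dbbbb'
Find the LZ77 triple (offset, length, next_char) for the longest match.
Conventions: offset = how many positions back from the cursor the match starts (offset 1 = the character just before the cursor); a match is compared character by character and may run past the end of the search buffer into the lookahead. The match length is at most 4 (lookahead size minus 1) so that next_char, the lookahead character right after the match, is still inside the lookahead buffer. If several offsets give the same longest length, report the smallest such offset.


Try each offset into the search buffer:
  offset=1 (pos 4, char 'b'): match length 0
  offset=2 (pos 3, char 'b'): match length 0
  offset=3 (pos 2, char 'b'): match length 0
  offset=4 (pos 1, char 'b'): match length 0
  offset=5 (pos 0, char 'd'): match length 4
Longest match has length 4 at offset 5.
next_char = character at position 5 + 4 = 9 -> 'b'

Best match: offset=5, length=4 (matching 'dbbb' starting at position 0)
LZ77 triple: (5, 4, 'b')


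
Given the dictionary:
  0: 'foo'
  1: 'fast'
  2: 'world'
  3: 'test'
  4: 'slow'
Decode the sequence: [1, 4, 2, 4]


Look up each index in the dictionary:
  1 -> 'fast'
  4 -> 'slow'
  2 -> 'world'
  4 -> 'slow'

Decoded: "fast slow world slow"


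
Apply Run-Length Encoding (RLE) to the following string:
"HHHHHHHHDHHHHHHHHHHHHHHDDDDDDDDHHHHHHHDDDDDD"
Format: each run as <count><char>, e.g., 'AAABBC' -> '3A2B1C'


Scanning runs left to right:
  i=0: run of 'H' x 8 -> '8H'
  i=8: run of 'D' x 1 -> '1D'
  i=9: run of 'H' x 14 -> '14H'
  i=23: run of 'D' x 8 -> '8D'
  i=31: run of 'H' x 7 -> '7H'
  i=38: run of 'D' x 6 -> '6D'

RLE = 8H1D14H8D7H6D


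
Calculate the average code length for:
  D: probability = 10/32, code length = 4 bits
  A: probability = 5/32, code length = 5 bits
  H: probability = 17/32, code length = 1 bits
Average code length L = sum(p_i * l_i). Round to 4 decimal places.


Weighted contributions p_i * l_i:
  D: (10/32) * 4 = 40/32
  A: (5/32) * 5 = 25/32
  H: (17/32) * 1 = 17/32
Sum = (40 + 25 + 17)/32 = 82/32

L = 82/32 = 2.5625 bits/symbol


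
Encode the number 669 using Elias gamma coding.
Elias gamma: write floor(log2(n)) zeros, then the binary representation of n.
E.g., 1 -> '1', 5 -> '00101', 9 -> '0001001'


num_bits = floor(log2(669)) + 1 = 10
leading_zeros = num_bits - 1 = 9
binary(669) = 1010011101

Elias gamma(669) = '000000000' + '1010011101' = 0000000001010011101 (19 bits)


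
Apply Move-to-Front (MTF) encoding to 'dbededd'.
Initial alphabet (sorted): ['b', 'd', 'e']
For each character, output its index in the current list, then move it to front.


MTF encoding:
'd': index 1 in ['b', 'd', 'e'] -> ['d', 'b', 'e']
'b': index 1 in ['d', 'b', 'e'] -> ['b', 'd', 'e']
'e': index 2 in ['b', 'd', 'e'] -> ['e', 'b', 'd']
'd': index 2 in ['e', 'b', 'd'] -> ['d', 'e', 'b']
'e': index 1 in ['d', 'e', 'b'] -> ['e', 'd', 'b']
'd': index 1 in ['e', 'd', 'b'] -> ['d', 'e', 'b']
'd': index 0 in ['d', 'e', 'b'] -> ['d', 'e', 'b']


Output: [1, 1, 2, 2, 1, 1, 0]


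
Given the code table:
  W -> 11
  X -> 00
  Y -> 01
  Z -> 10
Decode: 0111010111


Decoding:
01 -> Y
11 -> W
01 -> Y
01 -> Y
11 -> W


Result: YWYYW


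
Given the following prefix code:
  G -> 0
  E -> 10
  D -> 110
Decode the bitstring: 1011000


Decoding step by step:
Bits 10 -> E
Bits 110 -> D
Bits 0 -> G
Bits 0 -> G


Decoded message: EDGG


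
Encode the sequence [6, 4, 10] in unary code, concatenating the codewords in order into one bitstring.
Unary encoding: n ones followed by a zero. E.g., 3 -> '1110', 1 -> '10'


Encode each number as n ones followed by a terminating 0:
  6 -> 1111110 (7 bits)
  4 -> 11110 (5 bits)
  10 -> 11111111110 (11 bits)
Total length = 7 + 5 + 11 = 23 bits.

Unary([6, 4, 10]) = 11111101111011111111110 (23 bits)


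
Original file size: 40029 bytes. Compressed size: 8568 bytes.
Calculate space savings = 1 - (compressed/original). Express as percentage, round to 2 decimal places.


ratio = compressed/original = 8568/40029 = 0.214045
savings = 1 - ratio = 1 - 0.214045 = 0.785955
as a percentage: 0.785955 * 100 = 78.6%

Space savings = 1 - 8568/40029 = 78.6%


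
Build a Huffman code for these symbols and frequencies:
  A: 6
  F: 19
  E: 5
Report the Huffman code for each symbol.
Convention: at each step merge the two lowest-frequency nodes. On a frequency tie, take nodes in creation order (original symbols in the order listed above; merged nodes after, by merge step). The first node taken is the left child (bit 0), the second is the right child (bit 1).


Huffman tree construction:
Step 1: Merge E(5) + A(6) = 11
Step 2: Merge (E+A)(11) + F(19) = 30
Read each symbol's code off the tree from the root (left child = 0, right child = 1).

Codes:
  A: 01 (length 2)
  F: 1 (length 1)
  E: 00 (length 2)
Average code length: 41/30 = 1.3667 bits/symbol


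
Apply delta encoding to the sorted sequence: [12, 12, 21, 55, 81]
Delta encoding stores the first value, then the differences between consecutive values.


First value: 12
Deltas:
  12 - 12 = 0
  21 - 12 = 9
  55 - 21 = 34
  81 - 55 = 26


Delta encoded: [12, 0, 9, 34, 26]


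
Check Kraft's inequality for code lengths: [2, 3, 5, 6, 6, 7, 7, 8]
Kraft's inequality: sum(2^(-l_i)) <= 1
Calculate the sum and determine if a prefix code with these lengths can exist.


Sum = 2^(-2) + 2^(-3) + 2^(-5) + 2^(-6) + 2^(-6) + 2^(-7) + 2^(-7) + 2^(-8)
    = 0.25 + 0.125 + 0.03125 + 0.015625 + 0.015625 + 0.0078125 + 0.0078125 + 0.00390625
    = 117/256 = 0.45703125
Since 0.45703125 <= 1, Kraft's inequality IS satisfied.
A prefix code with these lengths CAN exist.

Kraft sum = 0.45703125. Satisfied.


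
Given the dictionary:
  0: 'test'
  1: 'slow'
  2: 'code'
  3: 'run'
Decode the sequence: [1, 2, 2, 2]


Look up each index in the dictionary:
  1 -> 'slow'
  2 -> 'code'
  2 -> 'code'
  2 -> 'code'

Decoded: "slow code code code"


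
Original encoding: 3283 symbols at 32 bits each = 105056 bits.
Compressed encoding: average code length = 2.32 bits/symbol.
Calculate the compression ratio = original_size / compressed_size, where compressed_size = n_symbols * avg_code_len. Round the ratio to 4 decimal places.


original_size = n_symbols * orig_bits = 3283 * 32 = 105056 bits
compressed_size = n_symbols * avg_code_len = 3283 * 2.32 = 7616.56 bits
ratio = original_size / compressed_size = 105056 / 7616.56 = 13.7931

Compression ratio = 13.7931


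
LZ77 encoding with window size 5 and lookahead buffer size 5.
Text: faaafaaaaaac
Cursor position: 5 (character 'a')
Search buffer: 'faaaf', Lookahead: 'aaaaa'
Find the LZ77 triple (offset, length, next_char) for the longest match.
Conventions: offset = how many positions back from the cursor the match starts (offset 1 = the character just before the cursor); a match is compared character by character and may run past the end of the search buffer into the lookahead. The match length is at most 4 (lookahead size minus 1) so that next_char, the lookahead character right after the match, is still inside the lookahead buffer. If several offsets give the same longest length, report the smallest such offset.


Try each offset into the search buffer:
  offset=1 (pos 4, char 'f'): match length 0
  offset=2 (pos 3, char 'a'): match length 1
  offset=3 (pos 2, char 'a'): match length 2
  offset=4 (pos 1, char 'a'): match length 3
  offset=5 (pos 0, char 'f'): match length 0
Longest match has length 3 at offset 4.
next_char = character at position 5 + 3 = 8 -> 'a'

Best match: offset=4, length=3 (matching 'aaa' starting at position 1)
LZ77 triple: (4, 3, 'a')
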